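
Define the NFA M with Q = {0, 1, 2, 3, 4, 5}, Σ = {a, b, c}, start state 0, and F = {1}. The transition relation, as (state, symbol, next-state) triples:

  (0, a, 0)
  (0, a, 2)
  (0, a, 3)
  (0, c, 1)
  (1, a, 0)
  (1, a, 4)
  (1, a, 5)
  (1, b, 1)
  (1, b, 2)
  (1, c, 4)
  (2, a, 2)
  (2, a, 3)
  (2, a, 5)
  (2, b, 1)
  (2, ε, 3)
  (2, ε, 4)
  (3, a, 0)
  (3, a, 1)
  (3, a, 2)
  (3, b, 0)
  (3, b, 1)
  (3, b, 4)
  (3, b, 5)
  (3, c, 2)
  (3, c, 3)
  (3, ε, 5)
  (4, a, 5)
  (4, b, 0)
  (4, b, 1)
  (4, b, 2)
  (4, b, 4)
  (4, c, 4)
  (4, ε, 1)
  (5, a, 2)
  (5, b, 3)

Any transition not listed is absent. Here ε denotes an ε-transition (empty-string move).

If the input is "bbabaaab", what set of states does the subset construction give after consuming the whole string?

∅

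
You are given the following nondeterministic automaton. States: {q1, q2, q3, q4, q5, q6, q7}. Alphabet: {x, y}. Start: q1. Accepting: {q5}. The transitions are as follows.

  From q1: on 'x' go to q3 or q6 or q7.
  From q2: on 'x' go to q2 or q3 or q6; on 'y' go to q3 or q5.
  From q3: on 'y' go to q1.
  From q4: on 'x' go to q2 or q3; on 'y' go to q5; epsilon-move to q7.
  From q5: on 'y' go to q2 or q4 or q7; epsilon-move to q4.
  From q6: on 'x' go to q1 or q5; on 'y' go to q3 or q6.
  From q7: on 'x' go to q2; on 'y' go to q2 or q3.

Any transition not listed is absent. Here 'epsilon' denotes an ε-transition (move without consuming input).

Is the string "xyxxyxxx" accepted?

Start in {q1}.
Read 'x': q1→{q3, q6, q7}; now {q3, q6, q7}.
Read 'y': q3→{q1}, q6→{q3, q6}, q7→{q2, q3}; now {q1, q2, q3, q6}.
Read 'x': q1→{q3, q6, q7}, q2→{q2, q3, q6}, q3→∅, q6→{q1, q5}; union {q1, q2, q3, q5, q6, q7}; ε-closure = {q1, q2, q3, q4, q5, q6, q7}.
Read 'x': q1→{q3, q6, q7}, q2→{q2, q3, q6}, q3→∅, q4→{q2, q3}, q5→∅, q6→{q1, q5}, q7→{q2}; union {q1, q2, q3, q5, q6, q7}; ε-closure = {q1, q2, q3, q4, q5, q6, q7}.
Read 'y': q1→∅, q2→{q3, q5}, q3→{q1}, q4→{q5}, q5→{q2, q4, q7}, q6→{q3, q6}, q7→{q2, q3}; now {q1, q2, q3, q4, q5, q6, q7}.
Read 'x': q1→{q3, q6, q7}, q2→{q2, q3, q6}, q3→∅, q4→{q2, q3}, q5→∅, q6→{q1, q5}, q7→{q2}; union {q1, q2, q3, q5, q6, q7}; ε-closure = {q1, q2, q3, q4, q5, q6, q7}.
Read 'x': q1→{q3, q6, q7}, q2→{q2, q3, q6}, q3→∅, q4→{q2, q3}, q5→∅, q6→{q1, q5}, q7→{q2}; union {q1, q2, q3, q5, q6, q7}; ε-closure = {q1, q2, q3, q4, q5, q6, q7}.
Read 'x': q1→{q3, q6, q7}, q2→{q2, q3, q6}, q3→∅, q4→{q2, q3}, q5→∅, q6→{q1, q5}, q7→{q2}; union {q1, q2, q3, q5, q6, q7}; ε-closure = {q1, q2, q3, q4, q5, q6, q7}.
The final set {q1, q2, q3, q4, q5, q6, q7} contains the accepting state q5.

Yes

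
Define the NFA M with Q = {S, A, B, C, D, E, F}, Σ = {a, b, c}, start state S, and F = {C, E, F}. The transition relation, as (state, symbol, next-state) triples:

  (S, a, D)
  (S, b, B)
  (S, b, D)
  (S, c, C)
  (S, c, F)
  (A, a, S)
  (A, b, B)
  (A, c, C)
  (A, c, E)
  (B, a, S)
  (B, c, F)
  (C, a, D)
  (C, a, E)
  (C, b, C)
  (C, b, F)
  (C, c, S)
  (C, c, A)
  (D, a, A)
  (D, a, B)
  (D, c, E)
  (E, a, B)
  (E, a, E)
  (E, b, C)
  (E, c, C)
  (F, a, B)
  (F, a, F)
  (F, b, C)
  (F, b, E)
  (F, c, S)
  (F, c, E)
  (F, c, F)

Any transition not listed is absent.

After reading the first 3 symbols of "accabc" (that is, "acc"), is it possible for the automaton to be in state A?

No

Start in {S}.
Read 'a': {S} → {D}.
Read 'c': {D} → {E}.
Read 'c': {E} → {C}.
State A is not in {C}.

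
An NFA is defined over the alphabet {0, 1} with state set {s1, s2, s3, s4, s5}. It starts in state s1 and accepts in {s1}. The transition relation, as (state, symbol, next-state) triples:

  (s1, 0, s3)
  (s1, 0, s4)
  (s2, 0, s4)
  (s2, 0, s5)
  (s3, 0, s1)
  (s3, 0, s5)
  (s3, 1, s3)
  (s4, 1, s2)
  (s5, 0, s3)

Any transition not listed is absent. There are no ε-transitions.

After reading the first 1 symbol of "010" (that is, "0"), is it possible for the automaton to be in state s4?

Yes

Start in {s1}.
Read '0': s1→{s3, s4}; now {s3, s4}.
State s4 is in {s3, s4}.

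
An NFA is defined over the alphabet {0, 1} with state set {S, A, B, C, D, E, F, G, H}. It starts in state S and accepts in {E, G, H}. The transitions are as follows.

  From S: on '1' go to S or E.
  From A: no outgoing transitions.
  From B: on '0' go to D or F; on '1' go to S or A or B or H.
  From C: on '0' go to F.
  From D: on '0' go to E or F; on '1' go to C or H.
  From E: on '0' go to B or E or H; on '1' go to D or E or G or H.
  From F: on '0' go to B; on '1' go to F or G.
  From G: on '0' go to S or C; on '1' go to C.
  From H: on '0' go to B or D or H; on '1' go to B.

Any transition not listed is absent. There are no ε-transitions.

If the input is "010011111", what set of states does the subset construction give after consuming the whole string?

Start in {S}.
Read '0': {S} → ∅.
The set is empty and remains empty for the remaining 8 symbols.

∅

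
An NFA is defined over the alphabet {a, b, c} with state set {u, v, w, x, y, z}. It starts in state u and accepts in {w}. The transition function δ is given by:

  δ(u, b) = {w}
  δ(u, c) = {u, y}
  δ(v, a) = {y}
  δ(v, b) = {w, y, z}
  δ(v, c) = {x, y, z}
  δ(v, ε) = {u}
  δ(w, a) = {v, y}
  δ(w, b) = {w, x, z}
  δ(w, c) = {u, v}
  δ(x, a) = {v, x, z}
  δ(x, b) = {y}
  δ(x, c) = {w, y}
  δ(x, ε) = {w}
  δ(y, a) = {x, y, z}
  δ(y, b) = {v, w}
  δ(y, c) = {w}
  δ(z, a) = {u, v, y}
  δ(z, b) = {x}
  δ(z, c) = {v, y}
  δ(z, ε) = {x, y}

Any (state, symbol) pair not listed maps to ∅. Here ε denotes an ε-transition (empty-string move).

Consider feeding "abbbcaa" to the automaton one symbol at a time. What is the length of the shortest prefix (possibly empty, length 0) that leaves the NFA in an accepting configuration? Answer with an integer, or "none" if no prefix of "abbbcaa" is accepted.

Start in {u}.
Read 'a': u→∅; now ∅.
The set is empty and remains empty for the remaining 6 symbols.
No reachable set along the way intersects F.

none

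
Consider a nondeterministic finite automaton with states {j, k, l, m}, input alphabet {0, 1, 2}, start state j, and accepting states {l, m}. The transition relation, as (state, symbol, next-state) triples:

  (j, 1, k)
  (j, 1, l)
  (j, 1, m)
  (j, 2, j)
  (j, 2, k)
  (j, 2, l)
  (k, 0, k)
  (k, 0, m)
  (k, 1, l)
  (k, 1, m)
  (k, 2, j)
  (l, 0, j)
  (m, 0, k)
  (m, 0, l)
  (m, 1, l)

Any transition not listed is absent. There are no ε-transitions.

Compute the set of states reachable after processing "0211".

∅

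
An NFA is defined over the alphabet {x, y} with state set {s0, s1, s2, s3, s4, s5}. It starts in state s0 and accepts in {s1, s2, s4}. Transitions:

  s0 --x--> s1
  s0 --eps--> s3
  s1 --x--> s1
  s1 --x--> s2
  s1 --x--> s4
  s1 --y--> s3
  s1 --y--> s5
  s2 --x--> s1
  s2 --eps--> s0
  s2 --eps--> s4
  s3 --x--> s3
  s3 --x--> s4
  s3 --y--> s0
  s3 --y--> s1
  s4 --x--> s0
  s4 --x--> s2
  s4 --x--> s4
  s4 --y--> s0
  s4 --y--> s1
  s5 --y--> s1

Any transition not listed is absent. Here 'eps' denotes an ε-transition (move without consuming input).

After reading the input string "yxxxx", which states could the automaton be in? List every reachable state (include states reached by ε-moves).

Start: ε-closure({s0}) = {s0, s3}.
Read 'y': s0→∅, s3→{s0, s1}; union {s0, s1}; ε-closure = {s0, s1, s3}.
Read 'x': s0→{s1}, s1→{s1, s2, s4}, s3→{s3, s4}; union {s1, s2, s3, s4}; ε-closure = {s0, s1, s2, s3, s4}.
Read 'x': s0→{s1}, s1→{s1, s2, s4}, s2→{s1}, s3→{s3, s4}, s4→{s0, s2, s4}; now {s0, s1, s2, s3, s4}.
Read 'x': s0→{s1}, s1→{s1, s2, s4}, s2→{s1}, s3→{s3, s4}, s4→{s0, s2, s4}; now {s0, s1, s2, s3, s4}.
Read 'x': s0→{s1}, s1→{s1, s2, s4}, s2→{s1}, s3→{s3, s4}, s4→{s0, s2, s4}; now {s0, s1, s2, s3, s4}.

{s0, s1, s2, s3, s4}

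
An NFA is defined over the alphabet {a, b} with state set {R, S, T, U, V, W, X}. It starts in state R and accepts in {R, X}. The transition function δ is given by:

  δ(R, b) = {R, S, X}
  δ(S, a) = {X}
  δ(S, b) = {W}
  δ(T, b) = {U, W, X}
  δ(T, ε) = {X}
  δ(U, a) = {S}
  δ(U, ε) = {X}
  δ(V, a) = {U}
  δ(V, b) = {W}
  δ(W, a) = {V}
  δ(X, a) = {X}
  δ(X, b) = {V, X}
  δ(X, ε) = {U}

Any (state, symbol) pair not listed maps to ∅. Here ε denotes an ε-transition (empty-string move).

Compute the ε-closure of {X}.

Begin with {X}.
ε-move X → U; add U.

{U, X}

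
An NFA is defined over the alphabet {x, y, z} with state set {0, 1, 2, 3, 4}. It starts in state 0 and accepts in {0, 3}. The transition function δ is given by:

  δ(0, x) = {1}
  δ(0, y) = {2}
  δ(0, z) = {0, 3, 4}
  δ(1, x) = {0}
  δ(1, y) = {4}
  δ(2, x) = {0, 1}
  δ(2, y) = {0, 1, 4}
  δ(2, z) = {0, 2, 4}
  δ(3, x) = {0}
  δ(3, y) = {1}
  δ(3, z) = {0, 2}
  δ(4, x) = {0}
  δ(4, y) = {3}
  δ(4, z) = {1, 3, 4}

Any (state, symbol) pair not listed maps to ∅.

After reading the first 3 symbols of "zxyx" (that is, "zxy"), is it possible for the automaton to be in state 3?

Start in {0}.
Read 'z': 0→{0, 3, 4}; now {0, 3, 4}.
Read 'x': 0→{1}, 3→{0}, 4→{0}; now {0, 1}.
Read 'y': 0→{2}, 1→{4}; now {2, 4}.
State 3 is not in {2, 4}.

No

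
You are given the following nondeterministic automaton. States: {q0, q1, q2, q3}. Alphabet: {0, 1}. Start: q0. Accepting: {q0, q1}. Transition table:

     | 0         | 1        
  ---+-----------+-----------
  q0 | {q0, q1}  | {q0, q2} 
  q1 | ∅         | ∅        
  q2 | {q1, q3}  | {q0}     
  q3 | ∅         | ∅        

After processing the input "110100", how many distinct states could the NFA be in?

2

Start in {q0}.
Read '1': q0→{q0, q2}; now {q0, q2}.
Read '1': q0→{q0, q2}, q2→{q0}; now {q0, q2}.
Read '0': q0→{q0, q1}, q2→{q1, q3}; now {q0, q1, q3}.
Read '1': q0→{q0, q2}, q1→∅, q3→∅; now {q0, q2}.
Read '0': q0→{q0, q1}, q2→{q1, q3}; now {q0, q1, q3}.
Read '0': q0→{q0, q1}, q1→∅, q3→∅; now {q0, q1}.
That set has 2 states.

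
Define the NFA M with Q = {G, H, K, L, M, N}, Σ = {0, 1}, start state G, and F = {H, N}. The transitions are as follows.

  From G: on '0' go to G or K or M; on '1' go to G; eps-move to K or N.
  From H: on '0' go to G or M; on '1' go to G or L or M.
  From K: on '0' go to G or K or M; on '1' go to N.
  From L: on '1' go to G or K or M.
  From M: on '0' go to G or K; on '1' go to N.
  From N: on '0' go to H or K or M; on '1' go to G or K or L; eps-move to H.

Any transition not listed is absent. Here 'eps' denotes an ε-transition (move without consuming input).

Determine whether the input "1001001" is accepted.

Start: ε-closure({G}) = {G, H, K, N}.
Read '1': {G, H, K, N} → {G, H, K, L, M, N}.
Read '0': {G, H, K, L, M, N} → {G, H, K, M, N}.
Read '0': {G, H, K, M, N} → {G, H, K, M, N}.
Read '1': {G, H, K, M, N} → {G, H, K, L, M, N}.
Read '0': {G, H, K, L, M, N} → {G, H, K, M, N}.
Read '0': {G, H, K, M, N} → {G, H, K, M, N}.
Read '1': {G, H, K, M, N} → {G, H, K, L, M, N}.
The final set {G, H, K, L, M, N} contains the accepting states H, N.

Yes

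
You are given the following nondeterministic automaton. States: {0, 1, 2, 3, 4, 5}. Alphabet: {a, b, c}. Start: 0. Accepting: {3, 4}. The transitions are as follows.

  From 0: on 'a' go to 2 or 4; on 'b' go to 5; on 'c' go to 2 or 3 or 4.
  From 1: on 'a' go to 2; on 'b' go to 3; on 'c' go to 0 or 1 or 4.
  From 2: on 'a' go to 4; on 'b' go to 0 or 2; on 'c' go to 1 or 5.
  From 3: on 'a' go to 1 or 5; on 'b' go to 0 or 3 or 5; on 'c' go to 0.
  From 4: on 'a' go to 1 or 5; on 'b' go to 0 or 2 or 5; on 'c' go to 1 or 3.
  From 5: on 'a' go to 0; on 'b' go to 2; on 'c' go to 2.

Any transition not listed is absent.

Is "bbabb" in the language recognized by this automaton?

No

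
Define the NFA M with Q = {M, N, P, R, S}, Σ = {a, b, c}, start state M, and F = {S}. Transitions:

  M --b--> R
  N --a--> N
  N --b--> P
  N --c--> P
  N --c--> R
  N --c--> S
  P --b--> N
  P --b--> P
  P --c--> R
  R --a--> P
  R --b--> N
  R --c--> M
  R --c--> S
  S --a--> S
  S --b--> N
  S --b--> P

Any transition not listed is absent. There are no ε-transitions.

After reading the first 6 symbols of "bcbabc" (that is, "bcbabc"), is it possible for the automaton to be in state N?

No

Start in {M}.
Read 'b': {M} → {R}.
Read 'c': {R} → {M, S}.
Read 'b': {M, S} → {N, P, R}.
Read 'a': {N, P, R} → {N, P}.
Read 'b': {N, P} → {N, P}.
Read 'c': {N, P} → {P, R, S}.
State N is not in {P, R, S}.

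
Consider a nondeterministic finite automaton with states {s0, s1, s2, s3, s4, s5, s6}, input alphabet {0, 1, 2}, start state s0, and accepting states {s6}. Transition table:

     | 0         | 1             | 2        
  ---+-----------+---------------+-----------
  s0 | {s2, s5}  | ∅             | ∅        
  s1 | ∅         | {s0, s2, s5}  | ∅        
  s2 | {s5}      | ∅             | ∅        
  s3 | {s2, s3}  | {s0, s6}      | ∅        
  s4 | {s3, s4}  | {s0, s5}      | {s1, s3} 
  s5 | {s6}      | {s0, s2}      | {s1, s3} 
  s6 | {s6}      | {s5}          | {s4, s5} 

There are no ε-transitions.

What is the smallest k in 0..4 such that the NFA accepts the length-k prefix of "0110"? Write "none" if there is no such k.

none

Start in {s0}.
Read '0': s0→{s2, s5}; now {s2, s5}.
Read '1': s2→∅, s5→{s0, s2}; now {s0, s2}.
Read '1': s0→∅, s2→∅; now ∅.
The set is empty and remains empty for the remaining 1 symbol.
No reachable set along the way intersects F.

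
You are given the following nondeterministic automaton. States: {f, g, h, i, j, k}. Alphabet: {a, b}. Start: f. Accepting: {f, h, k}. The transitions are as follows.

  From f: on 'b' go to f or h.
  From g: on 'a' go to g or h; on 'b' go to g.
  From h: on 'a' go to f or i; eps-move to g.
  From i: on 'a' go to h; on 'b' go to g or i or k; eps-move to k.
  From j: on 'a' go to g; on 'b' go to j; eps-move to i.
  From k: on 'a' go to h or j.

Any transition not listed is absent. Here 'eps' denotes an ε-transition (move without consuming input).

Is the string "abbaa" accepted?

No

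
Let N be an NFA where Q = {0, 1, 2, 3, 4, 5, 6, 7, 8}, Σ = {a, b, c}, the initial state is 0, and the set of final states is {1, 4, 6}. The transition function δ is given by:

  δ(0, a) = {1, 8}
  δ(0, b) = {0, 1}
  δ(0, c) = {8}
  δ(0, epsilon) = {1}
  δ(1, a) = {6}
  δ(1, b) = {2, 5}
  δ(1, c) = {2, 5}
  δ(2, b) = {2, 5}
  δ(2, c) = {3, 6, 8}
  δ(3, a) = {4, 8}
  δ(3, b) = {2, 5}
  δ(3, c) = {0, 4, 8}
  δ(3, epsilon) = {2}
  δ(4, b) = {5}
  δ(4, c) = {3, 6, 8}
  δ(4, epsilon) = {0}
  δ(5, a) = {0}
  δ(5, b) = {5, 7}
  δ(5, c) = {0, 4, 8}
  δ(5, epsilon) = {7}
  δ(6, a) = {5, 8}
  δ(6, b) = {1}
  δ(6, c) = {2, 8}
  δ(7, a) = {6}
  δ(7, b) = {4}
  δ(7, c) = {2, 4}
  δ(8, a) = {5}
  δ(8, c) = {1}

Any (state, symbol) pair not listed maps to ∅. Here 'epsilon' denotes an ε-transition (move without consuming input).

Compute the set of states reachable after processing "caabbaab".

Start: ε-closure({0}) = {0, 1}.
Read 'c': 0→{8}, 1→{2, 5}; union {2, 5, 8}; ε-closure = {2, 5, 7, 8}.
Read 'a': 2→∅, 5→{0}, 7→{6}, 8→{5}; union {0, 5, 6}; ε-closure = {0, 1, 5, 6, 7}.
Read 'a': 0→{1, 8}, 1→{6}, 5→{0}, 6→{5, 8}, 7→{6}; union {0, 1, 5, 6, 8}; ε-closure = {0, 1, 5, 6, 7, 8}.
Read 'b': 0→{0, 1}, 1→{2, 5}, 5→{5, 7}, 6→{1}, 7→{4}, 8→∅; now {0, 1, 2, 4, 5, 7}.
Read 'b': 0→{0, 1}, 1→{2, 5}, 2→{2, 5}, 4→{5}, 5→{5, 7}, 7→{4}; now {0, 1, 2, 4, 5, 7}.
Read 'a': 0→{1, 8}, 1→{6}, 2→∅, 4→∅, 5→{0}, 7→{6}; now {0, 1, 6, 8}.
Read 'a': 0→{1, 8}, 1→{6}, 6→{5, 8}, 8→{5}; union {1, 5, 6, 8}; ε-closure = {1, 5, 6, 7, 8}.
Read 'b': 1→{2, 5}, 5→{5, 7}, 6→{1}, 7→{4}, 8→∅; union {1, 2, 4, 5, 7}; ε-closure = {0, 1, 2, 4, 5, 7}.

{0, 1, 2, 4, 5, 7}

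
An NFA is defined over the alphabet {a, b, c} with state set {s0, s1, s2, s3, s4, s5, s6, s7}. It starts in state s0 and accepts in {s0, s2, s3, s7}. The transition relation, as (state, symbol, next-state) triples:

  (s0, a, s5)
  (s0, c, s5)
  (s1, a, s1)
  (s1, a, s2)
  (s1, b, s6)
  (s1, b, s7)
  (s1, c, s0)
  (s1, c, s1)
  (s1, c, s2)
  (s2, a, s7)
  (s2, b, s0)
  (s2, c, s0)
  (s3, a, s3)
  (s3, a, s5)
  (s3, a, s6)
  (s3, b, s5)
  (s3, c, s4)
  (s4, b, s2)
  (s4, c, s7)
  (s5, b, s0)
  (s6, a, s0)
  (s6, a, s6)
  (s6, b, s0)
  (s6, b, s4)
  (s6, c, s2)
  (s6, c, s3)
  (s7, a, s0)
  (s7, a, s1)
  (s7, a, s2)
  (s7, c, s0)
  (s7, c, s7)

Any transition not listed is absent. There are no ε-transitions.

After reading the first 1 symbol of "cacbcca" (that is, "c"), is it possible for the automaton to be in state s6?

No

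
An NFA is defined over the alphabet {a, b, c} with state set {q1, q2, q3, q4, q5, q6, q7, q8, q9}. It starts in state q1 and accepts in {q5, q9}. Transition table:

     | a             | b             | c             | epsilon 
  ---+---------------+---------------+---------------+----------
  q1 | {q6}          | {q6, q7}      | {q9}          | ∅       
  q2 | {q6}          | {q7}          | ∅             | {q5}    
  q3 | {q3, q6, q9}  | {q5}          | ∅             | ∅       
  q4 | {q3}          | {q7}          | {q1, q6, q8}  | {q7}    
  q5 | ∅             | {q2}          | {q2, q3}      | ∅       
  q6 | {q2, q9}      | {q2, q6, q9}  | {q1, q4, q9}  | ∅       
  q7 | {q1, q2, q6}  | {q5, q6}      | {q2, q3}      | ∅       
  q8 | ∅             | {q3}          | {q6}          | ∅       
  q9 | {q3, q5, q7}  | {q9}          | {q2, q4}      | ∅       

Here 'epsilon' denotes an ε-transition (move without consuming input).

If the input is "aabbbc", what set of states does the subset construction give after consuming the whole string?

Start in {q1}.
Read 'a': {q1} → {q6}.
Read 'a': {q6} → {q2, q5, q9}.
Read 'b': {q2, q5, q9} → {q2, q5, q7, q9}.
Read 'b': {q2, q5, q7, q9} → {q2, q5, q6, q7, q9}.
Read 'b': {q2, q5, q6, q7, q9} → {q2, q5, q6, q7, q9}.
Read 'c': {q2, q5, q6, q7, q9} → {q1, q2, q3, q4, q5, q7, q9}.

{q1, q2, q3, q4, q5, q7, q9}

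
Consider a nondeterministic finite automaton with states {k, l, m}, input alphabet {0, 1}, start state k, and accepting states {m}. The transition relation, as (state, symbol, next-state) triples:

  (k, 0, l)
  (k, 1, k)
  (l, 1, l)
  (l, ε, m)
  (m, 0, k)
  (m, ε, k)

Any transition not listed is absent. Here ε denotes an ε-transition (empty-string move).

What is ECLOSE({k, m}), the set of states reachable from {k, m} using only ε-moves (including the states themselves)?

{k, m}

Begin with {k, m}.
No ε-moves leave this set, so the closure equals the set itself.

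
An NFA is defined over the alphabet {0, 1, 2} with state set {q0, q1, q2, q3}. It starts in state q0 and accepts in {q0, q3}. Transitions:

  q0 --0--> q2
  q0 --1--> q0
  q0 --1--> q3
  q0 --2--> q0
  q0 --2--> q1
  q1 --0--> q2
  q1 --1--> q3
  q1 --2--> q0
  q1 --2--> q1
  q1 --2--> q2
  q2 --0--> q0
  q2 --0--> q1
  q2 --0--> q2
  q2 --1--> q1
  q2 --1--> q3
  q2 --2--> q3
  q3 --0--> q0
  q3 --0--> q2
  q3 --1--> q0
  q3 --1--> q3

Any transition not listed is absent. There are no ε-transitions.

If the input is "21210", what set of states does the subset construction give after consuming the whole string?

{q0, q2}

Start in {q0}.
Read '2': {q0} → {q0, q1}.
Read '1': {q0, q1} → {q0, q3}.
Read '2': {q0, q3} → {q0, q1}.
Read '1': {q0, q1} → {q0, q3}.
Read '0': {q0, q3} → {q0, q2}.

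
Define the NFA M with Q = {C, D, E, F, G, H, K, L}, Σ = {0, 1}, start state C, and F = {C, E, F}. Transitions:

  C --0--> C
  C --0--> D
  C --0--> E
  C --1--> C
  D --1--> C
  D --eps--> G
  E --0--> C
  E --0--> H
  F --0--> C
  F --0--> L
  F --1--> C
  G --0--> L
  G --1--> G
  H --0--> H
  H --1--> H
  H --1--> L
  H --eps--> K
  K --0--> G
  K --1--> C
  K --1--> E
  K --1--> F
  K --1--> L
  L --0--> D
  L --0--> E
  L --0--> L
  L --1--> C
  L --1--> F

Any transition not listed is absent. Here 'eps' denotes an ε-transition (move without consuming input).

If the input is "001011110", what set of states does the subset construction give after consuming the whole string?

Start in {C}.
Read '0': C→{C, D, E}; union {C, D, E}; ε-closure = {C, D, E, G}.
Read '0': C→{C, D, E}, D→∅, E→{C, H}, G→{L}; union {C, D, E, H, L}; ε-closure = {C, D, E, G, H, K, L}.
Read '1': C→{C}, D→{C}, E→∅, G→{G}, H→{H, L}, K→{C, E, F, L}, L→{C, F}; union {C, E, F, G, H, L}; ε-closure = {C, E, F, G, H, K, L}.
Read '0': C→{C, D, E}, E→{C, H}, F→{C, L}, G→{L}, H→{H}, K→{G}, L→{D, E, L}; union {C, D, E, G, H, L}; ε-closure = {C, D, E, G, H, K, L}.
Read '1': C→{C}, D→{C}, E→∅, G→{G}, H→{H, L}, K→{C, E, F, L}, L→{C, F}; union {C, E, F, G, H, L}; ε-closure = {C, E, F, G, H, K, L}.
Read '1': C→{C}, E→∅, F→{C}, G→{G}, H→{H, L}, K→{C, E, F, L}, L→{C, F}; union {C, E, F, G, H, L}; ε-closure = {C, E, F, G, H, K, L}.
Read '1': C→{C}, E→∅, F→{C}, G→{G}, H→{H, L}, K→{C, E, F, L}, L→{C, F}; union {C, E, F, G, H, L}; ε-closure = {C, E, F, G, H, K, L}.
Read '1': C→{C}, E→∅, F→{C}, G→{G}, H→{H, L}, K→{C, E, F, L}, L→{C, F}; union {C, E, F, G, H, L}; ε-closure = {C, E, F, G, H, K, L}.
Read '0': C→{C, D, E}, E→{C, H}, F→{C, L}, G→{L}, H→{H}, K→{G}, L→{D, E, L}; union {C, D, E, G, H, L}; ε-closure = {C, D, E, G, H, K, L}.

{C, D, E, G, H, K, L}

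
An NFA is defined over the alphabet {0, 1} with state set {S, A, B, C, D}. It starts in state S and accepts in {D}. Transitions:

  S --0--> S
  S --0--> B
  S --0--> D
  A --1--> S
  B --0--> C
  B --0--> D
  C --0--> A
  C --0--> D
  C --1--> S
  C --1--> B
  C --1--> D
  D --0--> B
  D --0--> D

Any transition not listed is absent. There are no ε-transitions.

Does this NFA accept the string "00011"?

Start in {S}.
Read '0': {S} → {S, B, D}.
Read '0': {S, B, D} → {S, B, C, D}.
Read '0': {S, B, C, D} → {S, A, B, C, D}.
Read '1': {S, A, B, C, D} → {S, B, D}.
Read '1': {S, B, D} → ∅.
The final set ∅ contains no accepting state.

No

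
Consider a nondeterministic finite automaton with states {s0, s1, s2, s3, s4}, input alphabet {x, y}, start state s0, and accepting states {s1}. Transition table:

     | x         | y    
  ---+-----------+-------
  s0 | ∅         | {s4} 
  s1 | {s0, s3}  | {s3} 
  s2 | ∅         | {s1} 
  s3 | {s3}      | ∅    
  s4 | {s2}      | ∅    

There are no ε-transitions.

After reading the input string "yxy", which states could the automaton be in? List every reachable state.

{s1}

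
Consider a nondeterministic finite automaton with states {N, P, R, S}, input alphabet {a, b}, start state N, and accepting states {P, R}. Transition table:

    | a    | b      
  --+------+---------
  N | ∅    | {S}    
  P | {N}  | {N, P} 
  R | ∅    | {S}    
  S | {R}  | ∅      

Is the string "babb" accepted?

No

Start in {N}.
Read 'b': {N} → {S}.
Read 'a': {S} → {R}.
Read 'b': {R} → {S}.
Read 'b': {S} → ∅.
The final set ∅ contains no accepting state.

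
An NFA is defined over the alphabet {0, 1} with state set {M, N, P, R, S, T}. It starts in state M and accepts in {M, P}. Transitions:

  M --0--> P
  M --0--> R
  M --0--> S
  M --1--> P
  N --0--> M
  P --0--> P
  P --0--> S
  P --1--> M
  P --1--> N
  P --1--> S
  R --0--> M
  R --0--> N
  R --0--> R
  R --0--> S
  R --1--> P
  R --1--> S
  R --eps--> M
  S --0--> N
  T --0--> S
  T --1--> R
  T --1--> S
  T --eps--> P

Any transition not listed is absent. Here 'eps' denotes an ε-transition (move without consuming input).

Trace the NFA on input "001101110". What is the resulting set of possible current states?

{M, N, P, R, S}

Start in {M}.
Read '0': M→{P, R, S}; union {P, R, S}; ε-closure = {M, P, R, S}.
Read '0': M→{P, R, S}, P→{P, S}, R→{M, N, R, S}, S→{N}; now {M, N, P, R, S}.
Read '1': M→{P}, N→∅, P→{M, N, S}, R→{P, S}, S→∅; now {M, N, P, S}.
Read '1': M→{P}, N→∅, P→{M, N, S}, S→∅; now {M, N, P, S}.
Read '0': M→{P, R, S}, N→{M}, P→{P, S}, S→{N}; now {M, N, P, R, S}.
Read '1': M→{P}, N→∅, P→{M, N, S}, R→{P, S}, S→∅; now {M, N, P, S}.
Read '1': M→{P}, N→∅, P→{M, N, S}, S→∅; now {M, N, P, S}.
Read '1': M→{P}, N→∅, P→{M, N, S}, S→∅; now {M, N, P, S}.
Read '0': M→{P, R, S}, N→{M}, P→{P, S}, S→{N}; now {M, N, P, R, S}.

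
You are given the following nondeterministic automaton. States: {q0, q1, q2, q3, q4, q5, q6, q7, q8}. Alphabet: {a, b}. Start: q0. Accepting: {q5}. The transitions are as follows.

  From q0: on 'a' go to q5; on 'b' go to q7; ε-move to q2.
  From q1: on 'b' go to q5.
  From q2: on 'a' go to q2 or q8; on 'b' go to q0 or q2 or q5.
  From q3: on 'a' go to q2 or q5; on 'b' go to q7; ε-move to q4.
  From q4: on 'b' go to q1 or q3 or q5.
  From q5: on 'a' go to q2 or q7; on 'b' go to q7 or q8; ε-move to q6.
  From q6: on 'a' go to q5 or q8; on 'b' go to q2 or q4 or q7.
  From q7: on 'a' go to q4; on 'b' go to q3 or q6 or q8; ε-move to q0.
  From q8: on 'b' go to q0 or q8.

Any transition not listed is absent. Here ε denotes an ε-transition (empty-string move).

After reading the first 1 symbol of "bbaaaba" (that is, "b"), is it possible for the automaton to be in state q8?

Start: ε-closure({q0}) = {q0, q2}.
Read 'b': q0→{q7}, q2→{q0, q2, q5}; union {q0, q2, q5, q7}; ε-closure = {q0, q2, q5, q6, q7}.
State q8 is not in {q0, q2, q5, q6, q7}.

No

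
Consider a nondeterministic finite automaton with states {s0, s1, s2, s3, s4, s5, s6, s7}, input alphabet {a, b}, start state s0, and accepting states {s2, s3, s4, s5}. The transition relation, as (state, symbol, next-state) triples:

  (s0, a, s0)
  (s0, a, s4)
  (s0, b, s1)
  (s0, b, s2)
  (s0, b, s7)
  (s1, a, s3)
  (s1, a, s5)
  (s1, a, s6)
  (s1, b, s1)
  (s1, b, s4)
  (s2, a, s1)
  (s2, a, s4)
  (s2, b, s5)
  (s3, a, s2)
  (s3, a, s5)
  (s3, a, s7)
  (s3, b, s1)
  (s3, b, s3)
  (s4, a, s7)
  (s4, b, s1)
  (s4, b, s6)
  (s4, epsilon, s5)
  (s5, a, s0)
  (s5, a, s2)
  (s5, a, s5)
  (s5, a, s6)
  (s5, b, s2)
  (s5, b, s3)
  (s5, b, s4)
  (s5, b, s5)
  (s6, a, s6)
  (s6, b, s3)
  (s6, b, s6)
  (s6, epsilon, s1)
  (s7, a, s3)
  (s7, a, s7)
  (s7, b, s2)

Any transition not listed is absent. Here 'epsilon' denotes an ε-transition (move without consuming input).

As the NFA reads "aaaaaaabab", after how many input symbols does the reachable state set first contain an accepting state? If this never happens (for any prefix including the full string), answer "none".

Start in {s0}.
Read 'a': s0→{s0, s4}; union {s0, s4}; ε-closure = {s0, s4, s5}.
None of the earlier sets intersect F, but {s0, s4, s5} does.

1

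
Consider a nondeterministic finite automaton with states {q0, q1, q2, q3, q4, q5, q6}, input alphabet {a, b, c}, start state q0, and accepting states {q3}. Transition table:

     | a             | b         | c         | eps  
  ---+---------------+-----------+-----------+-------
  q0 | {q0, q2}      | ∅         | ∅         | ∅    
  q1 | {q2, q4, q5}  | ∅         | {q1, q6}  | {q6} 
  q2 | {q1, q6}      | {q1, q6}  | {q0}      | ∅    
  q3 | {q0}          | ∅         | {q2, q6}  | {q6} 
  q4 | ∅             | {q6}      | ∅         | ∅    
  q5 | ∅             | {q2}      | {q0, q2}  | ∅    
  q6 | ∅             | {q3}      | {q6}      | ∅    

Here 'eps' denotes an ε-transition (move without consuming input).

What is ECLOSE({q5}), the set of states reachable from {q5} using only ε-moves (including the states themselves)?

Begin with {q5}.
No ε-moves leave this set, so the closure equals the set itself.

{q5}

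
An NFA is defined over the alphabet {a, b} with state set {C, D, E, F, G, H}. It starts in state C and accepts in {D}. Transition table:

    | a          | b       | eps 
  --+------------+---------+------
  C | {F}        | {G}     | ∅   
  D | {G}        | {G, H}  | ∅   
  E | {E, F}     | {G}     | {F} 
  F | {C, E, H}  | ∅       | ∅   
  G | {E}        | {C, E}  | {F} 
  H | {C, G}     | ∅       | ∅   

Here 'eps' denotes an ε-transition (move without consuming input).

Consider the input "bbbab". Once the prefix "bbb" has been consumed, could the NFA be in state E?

Start in {C}.
Read 'b': C→{G}; union {G}; ε-closure = {F, G}.
Read 'b': F→∅, G→{C, E}; union {C, E}; ε-closure = {C, E, F}.
Read 'b': C→{G}, E→{G}, F→∅; union {G}; ε-closure = {F, G}.
State E is not in {F, G}.

No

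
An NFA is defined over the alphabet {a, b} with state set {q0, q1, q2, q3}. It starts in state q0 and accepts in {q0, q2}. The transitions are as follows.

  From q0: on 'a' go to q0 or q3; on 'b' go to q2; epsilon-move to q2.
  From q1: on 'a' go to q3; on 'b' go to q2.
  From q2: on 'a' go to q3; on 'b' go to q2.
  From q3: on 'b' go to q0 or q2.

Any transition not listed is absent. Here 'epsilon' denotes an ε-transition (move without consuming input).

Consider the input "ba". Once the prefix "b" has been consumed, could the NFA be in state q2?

Yes

Start: ε-closure({q0}) = {q0, q2}.
Read 'b': q0→{q2}, q2→{q2}; now {q2}.
State q2 is in {q2}.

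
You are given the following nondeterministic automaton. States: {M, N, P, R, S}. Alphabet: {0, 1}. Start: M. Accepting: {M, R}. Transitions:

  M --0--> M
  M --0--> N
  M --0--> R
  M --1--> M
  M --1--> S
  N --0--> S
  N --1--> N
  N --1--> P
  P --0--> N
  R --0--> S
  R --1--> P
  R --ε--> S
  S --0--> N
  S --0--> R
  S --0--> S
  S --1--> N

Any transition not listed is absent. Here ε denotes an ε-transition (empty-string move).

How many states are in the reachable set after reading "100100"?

Start in {M}.
Read '1': {M} → {M, S}.
Read '0': {M, S} → {M, N, R, S}.
Read '0': {M, N, R, S} → {M, N, R, S}.
Read '1': {M, N, R, S} → {M, N, P, S}.
Read '0': {M, N, P, S} → {M, N, R, S}.
Read '0': {M, N, R, S} → {M, N, R, S}.
That set has 4 states.

4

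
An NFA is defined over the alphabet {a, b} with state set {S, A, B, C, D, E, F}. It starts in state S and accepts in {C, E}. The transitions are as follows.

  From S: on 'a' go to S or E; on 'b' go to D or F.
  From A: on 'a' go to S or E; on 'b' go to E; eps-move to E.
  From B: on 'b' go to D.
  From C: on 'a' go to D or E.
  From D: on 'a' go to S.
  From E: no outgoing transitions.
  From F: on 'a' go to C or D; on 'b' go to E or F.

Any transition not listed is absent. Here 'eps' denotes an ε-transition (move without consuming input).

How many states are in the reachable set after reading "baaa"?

Start in {S}.
Read 'b': {S} → {D, F}.
Read 'a': {D, F} → {S, C, D}.
Read 'a': {S, C, D} → {S, D, E}.
Read 'a': {S, D, E} → {S, E}.
That set has 2 states.

2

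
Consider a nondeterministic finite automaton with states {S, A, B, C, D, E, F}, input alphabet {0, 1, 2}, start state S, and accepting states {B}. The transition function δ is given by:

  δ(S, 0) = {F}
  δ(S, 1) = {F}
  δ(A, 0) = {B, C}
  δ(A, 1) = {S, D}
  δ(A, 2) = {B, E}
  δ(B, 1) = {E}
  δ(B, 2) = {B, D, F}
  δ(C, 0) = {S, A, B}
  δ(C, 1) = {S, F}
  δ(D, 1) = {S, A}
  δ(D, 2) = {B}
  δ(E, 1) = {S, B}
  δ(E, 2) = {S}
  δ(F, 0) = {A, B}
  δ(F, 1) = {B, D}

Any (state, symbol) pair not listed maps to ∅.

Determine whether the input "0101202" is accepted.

No

Start in {S}.
Read '0': S→{F}; now {F}.
Read '1': F→{B, D}; now {B, D}.
Read '0': B→∅, D→∅; now ∅.
The set is empty and remains empty for the remaining 4 symbols.
The final set ∅ contains no accepting state.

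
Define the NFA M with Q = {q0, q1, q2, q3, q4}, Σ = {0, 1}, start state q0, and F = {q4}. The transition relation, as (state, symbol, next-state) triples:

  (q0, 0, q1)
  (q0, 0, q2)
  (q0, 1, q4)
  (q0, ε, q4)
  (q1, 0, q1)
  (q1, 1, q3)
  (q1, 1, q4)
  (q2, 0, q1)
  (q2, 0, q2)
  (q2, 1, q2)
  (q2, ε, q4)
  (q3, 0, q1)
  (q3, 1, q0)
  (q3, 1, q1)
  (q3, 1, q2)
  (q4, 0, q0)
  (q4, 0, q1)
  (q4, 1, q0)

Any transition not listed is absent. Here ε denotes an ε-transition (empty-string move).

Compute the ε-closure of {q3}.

{q3}

Begin with {q3}.
No ε-moves leave this set, so the closure equals the set itself.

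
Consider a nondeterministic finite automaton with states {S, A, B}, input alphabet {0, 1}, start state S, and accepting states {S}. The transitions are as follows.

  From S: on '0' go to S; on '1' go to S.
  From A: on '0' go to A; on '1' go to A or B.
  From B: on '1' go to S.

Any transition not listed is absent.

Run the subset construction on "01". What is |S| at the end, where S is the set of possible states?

1

Start in {S}.
Read '0': {S} → {S}.
Read '1': {S} → {S}.
That set has 1 state.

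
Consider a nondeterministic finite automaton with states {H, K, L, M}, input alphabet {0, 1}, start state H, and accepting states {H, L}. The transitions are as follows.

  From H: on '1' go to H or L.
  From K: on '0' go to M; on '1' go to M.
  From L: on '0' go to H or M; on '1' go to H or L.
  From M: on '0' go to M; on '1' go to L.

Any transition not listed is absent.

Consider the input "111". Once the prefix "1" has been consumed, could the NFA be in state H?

Yes

Start in {H}.
Read '1': {H} → {H, L}.
State H is in {H, L}.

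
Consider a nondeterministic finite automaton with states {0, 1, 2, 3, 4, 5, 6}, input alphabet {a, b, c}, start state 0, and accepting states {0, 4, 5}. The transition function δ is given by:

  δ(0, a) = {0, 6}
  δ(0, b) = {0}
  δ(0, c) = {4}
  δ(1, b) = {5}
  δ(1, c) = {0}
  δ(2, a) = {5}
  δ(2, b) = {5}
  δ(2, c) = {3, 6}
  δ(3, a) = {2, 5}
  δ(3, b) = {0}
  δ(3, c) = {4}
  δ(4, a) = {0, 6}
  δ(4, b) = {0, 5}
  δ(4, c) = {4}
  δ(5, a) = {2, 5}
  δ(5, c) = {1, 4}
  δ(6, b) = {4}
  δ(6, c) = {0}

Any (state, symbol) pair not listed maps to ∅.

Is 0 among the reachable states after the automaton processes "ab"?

Yes

Start in {0}.
Read 'a': 0→{0, 6}; now {0, 6}.
Read 'b': 0→{0}, 6→{4}; now {0, 4}.
State 0 is in {0, 4}.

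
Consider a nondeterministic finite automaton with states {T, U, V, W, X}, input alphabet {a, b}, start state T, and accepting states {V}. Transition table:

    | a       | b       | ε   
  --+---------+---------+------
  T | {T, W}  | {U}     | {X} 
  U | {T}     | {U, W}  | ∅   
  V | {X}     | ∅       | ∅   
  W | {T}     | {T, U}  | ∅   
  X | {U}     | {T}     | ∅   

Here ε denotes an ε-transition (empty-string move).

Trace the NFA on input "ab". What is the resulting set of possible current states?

{T, U, W, X}

Start: ε-closure({T}) = {T, X}.
Read 'a': {T, X} → {T, U, W, X}.
Read 'b': {T, U, W, X} → {T, U, W, X}.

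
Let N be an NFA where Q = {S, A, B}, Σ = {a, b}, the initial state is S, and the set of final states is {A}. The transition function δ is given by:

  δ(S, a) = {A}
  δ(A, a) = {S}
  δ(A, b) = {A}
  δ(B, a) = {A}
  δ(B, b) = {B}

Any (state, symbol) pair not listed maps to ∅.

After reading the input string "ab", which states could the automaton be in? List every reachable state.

{A}

Start in {S}.
Read 'a': {S} → {A}.
Read 'b': {A} → {A}.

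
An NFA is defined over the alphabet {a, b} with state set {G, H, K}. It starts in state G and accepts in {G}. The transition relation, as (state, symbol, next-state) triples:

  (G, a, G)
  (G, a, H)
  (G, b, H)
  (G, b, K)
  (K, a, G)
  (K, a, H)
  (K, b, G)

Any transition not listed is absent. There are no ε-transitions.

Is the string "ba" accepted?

Start in {G}.
Read 'b': G→{H, K}; now {H, K}.
Read 'a': H→∅, K→{G, H}; now {G, H}.
The final set {G, H} contains the accepting state G.

Yes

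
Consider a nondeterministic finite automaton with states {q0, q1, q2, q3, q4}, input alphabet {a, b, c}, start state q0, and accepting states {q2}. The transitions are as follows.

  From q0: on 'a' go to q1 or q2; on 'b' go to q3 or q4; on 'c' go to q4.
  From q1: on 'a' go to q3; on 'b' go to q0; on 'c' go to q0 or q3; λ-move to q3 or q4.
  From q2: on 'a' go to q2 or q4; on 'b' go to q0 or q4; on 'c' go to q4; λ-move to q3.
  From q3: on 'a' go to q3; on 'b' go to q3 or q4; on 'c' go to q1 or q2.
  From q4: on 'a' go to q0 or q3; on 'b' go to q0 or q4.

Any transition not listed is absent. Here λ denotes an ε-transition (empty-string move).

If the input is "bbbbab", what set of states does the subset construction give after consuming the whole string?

Start in {q0}.
Read 'b': q0→{q3, q4}; now {q3, q4}.
Read 'b': q3→{q3, q4}, q4→{q0, q4}; now {q0, q3, q4}.
Read 'b': q0→{q3, q4}, q3→{q3, q4}, q4→{q0, q4}; now {q0, q3, q4}.
Read 'b': q0→{q3, q4}, q3→{q3, q4}, q4→{q0, q4}; now {q0, q3, q4}.
Read 'a': q0→{q1, q2}, q3→{q3}, q4→{q0, q3}; union {q0, q1, q2, q3}; ε-closure = {q0, q1, q2, q3, q4}.
Read 'b': q0→{q3, q4}, q1→{q0}, q2→{q0, q4}, q3→{q3, q4}, q4→{q0, q4}; now {q0, q3, q4}.

{q0, q3, q4}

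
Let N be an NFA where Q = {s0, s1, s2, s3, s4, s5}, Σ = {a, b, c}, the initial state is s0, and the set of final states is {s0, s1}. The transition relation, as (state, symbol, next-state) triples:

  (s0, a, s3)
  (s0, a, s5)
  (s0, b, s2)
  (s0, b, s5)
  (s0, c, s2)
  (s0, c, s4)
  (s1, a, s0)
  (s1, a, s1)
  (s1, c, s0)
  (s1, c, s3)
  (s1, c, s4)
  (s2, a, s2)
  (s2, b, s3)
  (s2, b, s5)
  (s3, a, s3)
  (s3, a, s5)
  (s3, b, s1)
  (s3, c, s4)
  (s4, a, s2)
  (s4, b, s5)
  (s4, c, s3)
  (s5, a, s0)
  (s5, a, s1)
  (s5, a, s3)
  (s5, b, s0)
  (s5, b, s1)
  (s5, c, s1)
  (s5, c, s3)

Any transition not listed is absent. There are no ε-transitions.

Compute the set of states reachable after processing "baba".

{s0, s1, s2, s3, s5}

Start in {s0}.
Read 'b': s0→{s2, s5}; now {s2, s5}.
Read 'a': s2→{s2}, s5→{s0, s1, s3}; now {s0, s1, s2, s3}.
Read 'b': s0→{s2, s5}, s1→∅, s2→{s3, s5}, s3→{s1}; now {s1, s2, s3, s5}.
Read 'a': s1→{s0, s1}, s2→{s2}, s3→{s3, s5}, s5→{s0, s1, s3}; now {s0, s1, s2, s3, s5}.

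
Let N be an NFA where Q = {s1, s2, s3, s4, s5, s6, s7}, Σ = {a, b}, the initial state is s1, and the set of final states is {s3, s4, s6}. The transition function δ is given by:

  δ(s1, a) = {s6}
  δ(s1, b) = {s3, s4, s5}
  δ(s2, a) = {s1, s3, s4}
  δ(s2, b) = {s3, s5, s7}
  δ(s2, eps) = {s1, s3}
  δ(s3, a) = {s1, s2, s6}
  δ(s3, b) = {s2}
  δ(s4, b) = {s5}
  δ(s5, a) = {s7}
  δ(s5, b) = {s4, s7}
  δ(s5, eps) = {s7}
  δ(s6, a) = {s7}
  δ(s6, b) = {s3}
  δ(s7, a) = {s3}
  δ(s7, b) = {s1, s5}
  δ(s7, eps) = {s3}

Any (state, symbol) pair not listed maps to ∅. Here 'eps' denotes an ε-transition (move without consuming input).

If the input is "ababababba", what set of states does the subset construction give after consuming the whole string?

Start in {s1}.
Read 'a': {s1} → {s6}.
Read 'b': {s6} → {s3}.
Read 'a': {s3} → {s1, s2, s3, s6}.
Read 'b': {s1, s2, s3, s6} → {s1, s2, s3, s4, s5, s7}.
Read 'a': {s1, s2, s3, s4, s5, s7} → {s1, s2, s3, s4, s6, s7}.
Read 'b': {s1, s2, s3, s4, s6, s7} → {s1, s2, s3, s4, s5, s7}.
Read 'a': {s1, s2, s3, s4, s5, s7} → {s1, s2, s3, s4, s6, s7}.
Read 'b': {s1, s2, s3, s4, s6, s7} → {s1, s2, s3, s4, s5, s7}.
Read 'b': {s1, s2, s3, s4, s5, s7} → {s1, s2, s3, s4, s5, s7}.
Read 'a': {s1, s2, s3, s4, s5, s7} → {s1, s2, s3, s4, s6, s7}.

{s1, s2, s3, s4, s6, s7}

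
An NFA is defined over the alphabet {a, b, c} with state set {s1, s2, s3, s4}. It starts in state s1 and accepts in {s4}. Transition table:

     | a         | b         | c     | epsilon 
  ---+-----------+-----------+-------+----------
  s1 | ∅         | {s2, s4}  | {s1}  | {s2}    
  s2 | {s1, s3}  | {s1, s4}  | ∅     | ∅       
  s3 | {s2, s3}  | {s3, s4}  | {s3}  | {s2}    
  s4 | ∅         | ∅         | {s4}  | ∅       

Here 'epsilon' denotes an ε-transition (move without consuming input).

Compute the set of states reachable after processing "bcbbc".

{s1, s2, s4}

Start: ε-closure({s1}) = {s1, s2}.
Read 'b': s1→{s2, s4}, s2→{s1, s4}; now {s1, s2, s4}.
Read 'c': s1→{s1}, s2→∅, s4→{s4}; union {s1, s4}; ε-closure = {s1, s2, s4}.
Read 'b': s1→{s2, s4}, s2→{s1, s4}, s4→∅; now {s1, s2, s4}.
Read 'b': s1→{s2, s4}, s2→{s1, s4}, s4→∅; now {s1, s2, s4}.
Read 'c': s1→{s1}, s2→∅, s4→{s4}; union {s1, s4}; ε-closure = {s1, s2, s4}.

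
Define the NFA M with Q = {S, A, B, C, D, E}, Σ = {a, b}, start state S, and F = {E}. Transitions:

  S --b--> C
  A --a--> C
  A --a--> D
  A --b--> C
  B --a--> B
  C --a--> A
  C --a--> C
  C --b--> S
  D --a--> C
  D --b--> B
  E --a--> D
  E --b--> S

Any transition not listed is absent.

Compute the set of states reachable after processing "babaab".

{S, B, C}

Start in {S}.
Read 'b': S→{C}; now {C}.
Read 'a': C→{A, C}; now {A, C}.
Read 'b': A→{C}, C→{S}; now {S, C}.
Read 'a': S→∅, C→{A, C}; now {A, C}.
Read 'a': A→{C, D}, C→{A, C}; now {A, C, D}.
Read 'b': A→{C}, C→{S}, D→{B}; now {S, B, C}.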